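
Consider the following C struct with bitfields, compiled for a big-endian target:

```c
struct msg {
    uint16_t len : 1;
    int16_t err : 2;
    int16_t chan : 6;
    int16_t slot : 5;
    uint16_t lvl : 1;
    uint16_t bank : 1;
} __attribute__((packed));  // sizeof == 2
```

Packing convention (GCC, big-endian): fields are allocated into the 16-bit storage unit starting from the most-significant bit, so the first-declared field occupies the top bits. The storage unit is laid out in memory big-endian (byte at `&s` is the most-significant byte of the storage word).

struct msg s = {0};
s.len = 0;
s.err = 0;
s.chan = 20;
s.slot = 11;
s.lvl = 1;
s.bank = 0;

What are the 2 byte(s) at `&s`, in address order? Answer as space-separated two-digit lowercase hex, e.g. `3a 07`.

0a 2e

len:1 = 0 → 0x0 << 15 → word 0x0000
err:2 = 0 → 0x0 << 13 → word 0x0000
chan:6 = 20 → 0x14 << 7 → word 0x0a00
slot:5 = 11 → 0xb << 2 → word 0x0a2c
lvl:1 = 1 → 0x1 << 1 → word 0x0a2e
bank:1 = 0 → 0x0 << 0 → word 0x0a2e
word = 0x0a2e → big-endian bytes:
  [0]=0x0a  [1]=0x2e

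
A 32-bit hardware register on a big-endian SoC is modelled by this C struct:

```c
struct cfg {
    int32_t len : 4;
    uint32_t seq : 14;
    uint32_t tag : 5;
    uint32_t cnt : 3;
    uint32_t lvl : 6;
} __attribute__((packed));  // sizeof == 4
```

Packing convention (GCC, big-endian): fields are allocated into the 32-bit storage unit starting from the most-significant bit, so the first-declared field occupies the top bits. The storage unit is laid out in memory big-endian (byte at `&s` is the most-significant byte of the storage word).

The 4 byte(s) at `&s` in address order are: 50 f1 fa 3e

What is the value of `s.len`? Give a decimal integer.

5

[0]=0x50 [1]=0xf1 [2]=0xfa [3]=0x3e (big-endian) → word 0x50f1fa3e
len:4 @ bit 28 → (0x50f1fa3e>>28)&0xf = 0x5  ←
seq:14 @ bit 14 → (0x50f1fa3e>>14)&0x3fff = 0x3c7
tag:5 @ bit 9 → (0x50f1fa3e>>9)&0x1f = 0x1d
cnt:3 @ bit 6 → (0x50f1fa3e>>6)&0x7 = 0x0
lvl:6 @ bit 0 → (0x50f1fa3e>>0)&0x3f = 0x3e
len signed 4b, MSB=0: value = 5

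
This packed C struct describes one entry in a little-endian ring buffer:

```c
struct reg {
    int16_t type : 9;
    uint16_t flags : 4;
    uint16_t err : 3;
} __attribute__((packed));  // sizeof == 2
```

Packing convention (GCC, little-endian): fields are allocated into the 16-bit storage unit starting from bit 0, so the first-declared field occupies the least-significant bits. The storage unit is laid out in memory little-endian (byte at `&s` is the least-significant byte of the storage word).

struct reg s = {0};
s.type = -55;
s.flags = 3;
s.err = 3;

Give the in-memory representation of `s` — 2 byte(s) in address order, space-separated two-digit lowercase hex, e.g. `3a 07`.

c9 67

type (9b) val=-55 bits=0x1c9 at bit 0: 0x01c9
flags (4b) val=3 bits=0x3 at bit 9: 0x07c9
err (3b) val=3 bits=0x3 at bit 13: 0x67c9
word = 0x67c9 → little-endian bytes:
  [0]=0xc9  [1]=0x67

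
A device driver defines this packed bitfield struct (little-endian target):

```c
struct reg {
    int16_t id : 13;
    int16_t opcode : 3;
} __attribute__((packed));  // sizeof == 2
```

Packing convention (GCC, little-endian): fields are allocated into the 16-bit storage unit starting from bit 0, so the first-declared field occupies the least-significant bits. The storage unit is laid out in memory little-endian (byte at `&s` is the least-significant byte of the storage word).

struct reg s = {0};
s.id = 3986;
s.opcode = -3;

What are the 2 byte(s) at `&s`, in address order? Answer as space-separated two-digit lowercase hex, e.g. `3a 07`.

[0+:13] id=3986 & 0x1fff = 0xf92; word=0x0f92
[13+:3] opcode=-3 & 0x7 = 0x5; word=0xaf92
word = 0xaf92 → little-endian bytes:
  [0]=0x92  [1]=0xaf

92 af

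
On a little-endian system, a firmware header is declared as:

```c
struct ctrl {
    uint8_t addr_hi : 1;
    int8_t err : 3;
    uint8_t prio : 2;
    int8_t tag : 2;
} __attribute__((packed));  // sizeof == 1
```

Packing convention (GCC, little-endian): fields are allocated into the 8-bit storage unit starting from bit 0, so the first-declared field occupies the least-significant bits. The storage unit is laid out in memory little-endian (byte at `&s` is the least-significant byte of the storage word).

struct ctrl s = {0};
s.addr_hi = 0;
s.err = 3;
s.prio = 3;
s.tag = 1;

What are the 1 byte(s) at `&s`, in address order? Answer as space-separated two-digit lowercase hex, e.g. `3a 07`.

[0+:1] addr_hi=0 & 0x1 = 0x0; word=0x00
[1+:3] err=3 & 0x7 = 0x3; word=0x06
[4+:2] prio=3 & 0x3 = 0x3; word=0x36
[6+:2] tag=1 & 0x3 = 0x1; word=0x76
word = 0x76 → little-endian bytes:
  [0]=0x76

76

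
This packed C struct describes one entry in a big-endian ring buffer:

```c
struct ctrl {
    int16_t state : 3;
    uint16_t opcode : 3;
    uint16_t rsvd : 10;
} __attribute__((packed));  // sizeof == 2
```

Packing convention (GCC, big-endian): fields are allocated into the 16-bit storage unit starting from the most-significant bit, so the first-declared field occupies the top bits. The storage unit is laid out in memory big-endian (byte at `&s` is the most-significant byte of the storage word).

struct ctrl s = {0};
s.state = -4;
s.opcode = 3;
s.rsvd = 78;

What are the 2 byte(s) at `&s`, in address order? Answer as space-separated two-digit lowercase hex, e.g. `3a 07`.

8c 4e

[13+:3] state=-4 & 0x7 = 0x4; word=0x8000
[10+:3] opcode=3 & 0x7 = 0x3; word=0x8c00
[0+:10] rsvd=78 & 0x3ff = 0x4e; word=0x8c4e
word = 0x8c4e → big-endian bytes:
  [0]=0x8c  [1]=0x4e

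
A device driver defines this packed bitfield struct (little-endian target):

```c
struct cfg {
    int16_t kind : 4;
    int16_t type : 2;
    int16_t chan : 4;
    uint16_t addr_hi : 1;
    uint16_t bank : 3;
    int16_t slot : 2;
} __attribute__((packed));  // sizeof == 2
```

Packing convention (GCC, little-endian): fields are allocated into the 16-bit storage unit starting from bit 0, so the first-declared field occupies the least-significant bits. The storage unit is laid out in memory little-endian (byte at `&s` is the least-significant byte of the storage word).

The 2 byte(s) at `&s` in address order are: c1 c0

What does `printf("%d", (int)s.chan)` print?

3

[0]=0xc1 [1]=0xc0 (little-endian) → word 0xc0c1
kind:4 @ bit 0 → (0xc0c1>>0)&0xf = 0x1
type:2 @ bit 4 → (0xc0c1>>4)&0x3 = 0x0
chan:4 @ bit 6 → (0xc0c1>>6)&0xf = 0x3  ←
addr_hi:1 @ bit 10 → (0xc0c1>>10)&0x1 = 0x0
bank:3 @ bit 11 → (0xc0c1>>11)&0x7 = 0x0
slot:2 @ bit 14 → (0xc0c1>>14)&0x3 = 0x3
chan signed 4b, MSB=0: value = 3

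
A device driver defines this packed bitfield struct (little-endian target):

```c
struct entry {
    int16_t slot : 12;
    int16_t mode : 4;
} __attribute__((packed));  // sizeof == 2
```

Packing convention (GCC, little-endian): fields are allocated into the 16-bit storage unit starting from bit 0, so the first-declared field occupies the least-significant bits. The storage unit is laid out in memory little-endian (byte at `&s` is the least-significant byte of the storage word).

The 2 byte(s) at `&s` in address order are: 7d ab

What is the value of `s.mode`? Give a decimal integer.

[0]=0x7d [1]=0xab (little-endian) → word 0xab7d
slot [0+:12] = (word>>0) & 0xfff = 2941
mode [12+:4] = (word>>12) & 0xf = 10  ←
mode signed 4b, MSB=1: 10 - 16 = -6

-6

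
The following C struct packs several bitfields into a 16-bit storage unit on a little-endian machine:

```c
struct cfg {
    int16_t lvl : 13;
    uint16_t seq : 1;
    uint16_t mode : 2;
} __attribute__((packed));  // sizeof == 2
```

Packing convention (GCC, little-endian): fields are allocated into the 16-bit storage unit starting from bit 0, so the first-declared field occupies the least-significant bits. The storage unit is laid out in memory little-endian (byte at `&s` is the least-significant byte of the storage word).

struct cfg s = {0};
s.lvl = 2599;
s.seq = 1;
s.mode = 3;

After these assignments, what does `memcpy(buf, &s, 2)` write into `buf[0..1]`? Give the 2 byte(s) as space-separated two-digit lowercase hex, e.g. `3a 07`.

[0+:13] lvl=2599 & 0x1fff = 0xa27; word=0x0a27
[13+:1] seq=1 & 0x1 = 0x1; word=0x2a27
[14+:2] mode=3 & 0x3 = 0x3; word=0xea27
word = 0xea27 → little-endian bytes:
  [0]=0x27  [1]=0xea

27 ea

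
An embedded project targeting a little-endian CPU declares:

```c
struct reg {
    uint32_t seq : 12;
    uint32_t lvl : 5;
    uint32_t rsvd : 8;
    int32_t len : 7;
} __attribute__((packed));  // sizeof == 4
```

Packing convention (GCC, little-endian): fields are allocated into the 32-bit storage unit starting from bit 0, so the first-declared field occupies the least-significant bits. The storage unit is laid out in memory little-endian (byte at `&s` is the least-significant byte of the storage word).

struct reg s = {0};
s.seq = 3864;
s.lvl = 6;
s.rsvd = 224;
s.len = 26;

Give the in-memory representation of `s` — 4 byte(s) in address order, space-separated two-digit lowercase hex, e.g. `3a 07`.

18 6f c0 35

seq (12b) val=3864 bits=0xf18 at bit 0: 0x00000f18
lvl (5b) val=6 bits=0x6 at bit 12: 0x00006f18
rsvd (8b) val=224 bits=0xe0 at bit 17: 0x01c06f18
len (7b) val=26 bits=0x1a at bit 25: 0x35c06f18
word = 0x35c06f18 → little-endian bytes:
  [0]=0x18  [1]=0x6f  [2]=0xc0  [3]=0x35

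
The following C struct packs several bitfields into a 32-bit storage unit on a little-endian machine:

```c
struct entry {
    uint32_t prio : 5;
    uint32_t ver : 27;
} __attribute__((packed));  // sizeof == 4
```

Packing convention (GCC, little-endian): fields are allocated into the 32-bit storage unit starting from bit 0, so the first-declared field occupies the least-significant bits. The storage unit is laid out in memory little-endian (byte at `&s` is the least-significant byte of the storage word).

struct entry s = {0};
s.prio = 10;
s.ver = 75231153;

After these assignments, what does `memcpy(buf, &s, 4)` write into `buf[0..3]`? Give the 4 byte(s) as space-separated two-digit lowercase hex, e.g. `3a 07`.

2a f6 7d 8f

prio:5 = 10 → 0xa << 0 → word 0x0000000a
ver:27 = 75231153 → 0x47befb1 << 5 → word 0x8f7df62a
word = 0x8f7df62a → little-endian bytes:
  [0]=0x2a  [1]=0xf6  [2]=0x7d  [3]=0x8f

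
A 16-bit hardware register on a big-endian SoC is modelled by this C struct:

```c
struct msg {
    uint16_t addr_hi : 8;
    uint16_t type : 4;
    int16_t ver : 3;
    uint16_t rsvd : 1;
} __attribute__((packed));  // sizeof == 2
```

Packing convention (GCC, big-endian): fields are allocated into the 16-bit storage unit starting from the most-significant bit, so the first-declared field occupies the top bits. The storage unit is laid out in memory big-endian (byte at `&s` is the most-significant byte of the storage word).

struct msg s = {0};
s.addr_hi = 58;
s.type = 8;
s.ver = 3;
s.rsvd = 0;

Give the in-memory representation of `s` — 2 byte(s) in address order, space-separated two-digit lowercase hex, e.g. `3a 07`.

3a 86

addr_hi (8b) val=58 bits=0x3a at bit 8: 0x3a00
type (4b) val=8 bits=0x8 at bit 4: 0x3a80
ver (3b) val=3 bits=0x3 at bit 1: 0x3a86
rsvd (1b) val=0 bits=0x0 at bit 0: 0x3a86
word = 0x3a86 → big-endian bytes:
  [0]=0x3a  [1]=0x86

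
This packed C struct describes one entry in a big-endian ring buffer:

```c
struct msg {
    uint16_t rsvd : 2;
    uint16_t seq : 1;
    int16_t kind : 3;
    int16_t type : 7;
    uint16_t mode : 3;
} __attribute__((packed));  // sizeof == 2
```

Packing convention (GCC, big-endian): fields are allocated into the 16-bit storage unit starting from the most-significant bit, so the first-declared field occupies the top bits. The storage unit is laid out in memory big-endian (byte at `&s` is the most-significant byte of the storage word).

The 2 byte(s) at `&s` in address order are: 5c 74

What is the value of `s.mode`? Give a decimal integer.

4

[0]=0x5c [1]=0x74 (big-endian) → word 0x5c74
rsvd [14+:2] = (word>>14) & 0x3 = 1
seq [13+:1] = (word>>13) & 0x1 = 0
kind [10+:3] = (word>>10) & 0x7 = 7
type [3+:7] = (word>>3) & 0x7f = 14
mode [0+:3] = (word>>0) & 0x7 = 4  ←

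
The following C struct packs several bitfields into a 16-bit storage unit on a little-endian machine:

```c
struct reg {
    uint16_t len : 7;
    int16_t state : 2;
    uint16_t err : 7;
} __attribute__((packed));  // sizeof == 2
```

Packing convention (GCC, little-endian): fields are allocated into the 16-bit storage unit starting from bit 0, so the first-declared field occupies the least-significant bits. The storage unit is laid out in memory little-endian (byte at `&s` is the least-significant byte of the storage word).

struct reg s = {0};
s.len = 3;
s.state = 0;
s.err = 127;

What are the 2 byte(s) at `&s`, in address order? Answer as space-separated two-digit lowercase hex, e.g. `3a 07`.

03 fe

len:7 = 3 → 0x3 << 0 → word 0x0003
state:2 = 0 → 0x0 << 7 → word 0x0003
err:7 = 127 → 0x7f << 9 → word 0xfe03
word = 0xfe03 → little-endian bytes:
  [0]=0x03  [1]=0xfe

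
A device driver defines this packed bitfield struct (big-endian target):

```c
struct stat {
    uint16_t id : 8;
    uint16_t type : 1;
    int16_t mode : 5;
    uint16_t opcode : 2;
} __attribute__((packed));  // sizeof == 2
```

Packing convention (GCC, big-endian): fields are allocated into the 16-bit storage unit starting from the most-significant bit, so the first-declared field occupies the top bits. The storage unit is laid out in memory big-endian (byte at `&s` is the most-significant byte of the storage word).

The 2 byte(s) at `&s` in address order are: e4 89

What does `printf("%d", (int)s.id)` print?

[0]=0xe4 [1]=0x89 (big-endian) → word 0xe489
id:8 @ bit 8 → (0xe489>>8)&0xff = 0xe4  ←
type:1 @ bit 7 → (0xe489>>7)&0x1 = 0x1
mode:5 @ bit 2 → (0xe489>>2)&0x1f = 0x2
opcode:2 @ bit 0 → (0xe489>>0)&0x3 = 0x1

228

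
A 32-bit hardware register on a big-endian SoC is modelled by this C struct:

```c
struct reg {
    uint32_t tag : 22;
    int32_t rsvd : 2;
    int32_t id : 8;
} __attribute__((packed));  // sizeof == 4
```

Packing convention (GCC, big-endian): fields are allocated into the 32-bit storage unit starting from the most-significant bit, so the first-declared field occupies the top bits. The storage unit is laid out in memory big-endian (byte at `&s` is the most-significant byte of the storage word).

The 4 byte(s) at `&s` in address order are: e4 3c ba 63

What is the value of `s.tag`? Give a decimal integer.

3739438

[0]=0xe4 [1]=0x3c [2]=0xba [3]=0x63 (big-endian) → word 0xe43cba63
tag [10+:22] = (word>>10) & 0x3fffff = 3739438  ←
rsvd [8+:2] = (word>>8) & 0x3 = 2
id [0+:8] = (word>>0) & 0xff = 99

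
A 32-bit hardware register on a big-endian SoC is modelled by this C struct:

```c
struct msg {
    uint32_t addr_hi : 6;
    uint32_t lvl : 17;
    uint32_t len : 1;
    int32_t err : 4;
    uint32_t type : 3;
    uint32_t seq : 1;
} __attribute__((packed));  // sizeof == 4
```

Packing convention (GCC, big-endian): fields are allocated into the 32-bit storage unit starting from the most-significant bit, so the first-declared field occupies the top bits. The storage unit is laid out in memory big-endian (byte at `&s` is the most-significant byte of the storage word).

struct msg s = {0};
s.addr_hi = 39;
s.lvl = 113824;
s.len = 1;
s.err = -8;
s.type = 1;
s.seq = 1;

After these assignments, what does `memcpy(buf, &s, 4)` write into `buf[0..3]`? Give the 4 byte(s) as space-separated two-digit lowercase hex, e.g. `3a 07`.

9f 79 41 83

addr_hi:6 = 39 → 0x27 << 26 → word 0x9c000000
lvl:17 = 113824 → 0x1bca0 << 9 → word 0x9f794000
len:1 = 1 → 0x1 << 8 → word 0x9f794100
err:4 = -8 → 0x8 << 4 → word 0x9f794180
type:3 = 1 → 0x1 << 1 → word 0x9f794182
seq:1 = 1 → 0x1 << 0 → word 0x9f794183
word = 0x9f794183 → big-endian bytes:
  [0]=0x9f  [1]=0x79  [2]=0x41  [3]=0x83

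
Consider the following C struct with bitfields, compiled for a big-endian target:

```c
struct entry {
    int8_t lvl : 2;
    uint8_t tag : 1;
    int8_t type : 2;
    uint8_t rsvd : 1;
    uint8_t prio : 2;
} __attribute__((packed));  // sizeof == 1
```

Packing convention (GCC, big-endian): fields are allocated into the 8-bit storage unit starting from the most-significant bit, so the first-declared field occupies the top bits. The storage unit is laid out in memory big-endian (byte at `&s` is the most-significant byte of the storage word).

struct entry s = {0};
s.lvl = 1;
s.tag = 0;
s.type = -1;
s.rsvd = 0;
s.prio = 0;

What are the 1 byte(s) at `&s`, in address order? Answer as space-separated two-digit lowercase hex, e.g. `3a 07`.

lvl (2b) val=1 bits=0x1 at bit 6: 0x40
tag (1b) val=0 bits=0x0 at bit 5: 0x40
type (2b) val=-1 bits=0x3 at bit 3: 0x58
rsvd (1b) val=0 bits=0x0 at bit 2: 0x58
prio (2b) val=0 bits=0x0 at bit 0: 0x58
word = 0x58 → big-endian bytes:
  [0]=0x58

58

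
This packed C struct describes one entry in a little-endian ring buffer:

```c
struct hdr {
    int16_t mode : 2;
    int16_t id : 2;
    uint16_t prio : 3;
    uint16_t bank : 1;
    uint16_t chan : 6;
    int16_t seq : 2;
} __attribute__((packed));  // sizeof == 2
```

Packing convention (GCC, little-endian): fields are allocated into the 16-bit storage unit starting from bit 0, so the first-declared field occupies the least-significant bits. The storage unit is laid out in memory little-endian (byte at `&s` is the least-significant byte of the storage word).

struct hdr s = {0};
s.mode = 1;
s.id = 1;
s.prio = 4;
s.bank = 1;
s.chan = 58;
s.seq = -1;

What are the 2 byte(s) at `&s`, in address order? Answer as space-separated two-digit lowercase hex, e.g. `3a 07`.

[0+:2] mode=1 & 0x3 = 0x1; word=0x0001
[2+:2] id=1 & 0x3 = 0x1; word=0x0005
[4+:3] prio=4 & 0x7 = 0x4; word=0x0045
[7+:1] bank=1 & 0x1 = 0x1; word=0x00c5
[8+:6] chan=58 & 0x3f = 0x3a; word=0x3ac5
[14+:2] seq=-1 & 0x3 = 0x3; word=0xfac5
word = 0xfac5 → little-endian bytes:
  [0]=0xc5  [1]=0xfa

c5 fa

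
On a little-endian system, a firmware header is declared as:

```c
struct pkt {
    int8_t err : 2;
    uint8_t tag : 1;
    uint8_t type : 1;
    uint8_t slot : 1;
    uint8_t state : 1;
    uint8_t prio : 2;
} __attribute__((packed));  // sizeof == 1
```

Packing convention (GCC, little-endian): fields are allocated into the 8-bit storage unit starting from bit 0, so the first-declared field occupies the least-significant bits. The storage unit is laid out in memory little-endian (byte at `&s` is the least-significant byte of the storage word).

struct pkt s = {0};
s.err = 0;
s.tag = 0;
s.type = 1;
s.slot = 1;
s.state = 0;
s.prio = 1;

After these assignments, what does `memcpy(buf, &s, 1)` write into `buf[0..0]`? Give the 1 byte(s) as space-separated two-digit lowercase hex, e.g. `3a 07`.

err (2b) val=0 bits=0x0 at bit 0: 0x00
tag (1b) val=0 bits=0x0 at bit 2: 0x00
type (1b) val=1 bits=0x1 at bit 3: 0x08
slot (1b) val=1 bits=0x1 at bit 4: 0x18
state (1b) val=0 bits=0x0 at bit 5: 0x18
prio (2b) val=1 bits=0x1 at bit 6: 0x58
word = 0x58 → little-endian bytes:
  [0]=0x58

58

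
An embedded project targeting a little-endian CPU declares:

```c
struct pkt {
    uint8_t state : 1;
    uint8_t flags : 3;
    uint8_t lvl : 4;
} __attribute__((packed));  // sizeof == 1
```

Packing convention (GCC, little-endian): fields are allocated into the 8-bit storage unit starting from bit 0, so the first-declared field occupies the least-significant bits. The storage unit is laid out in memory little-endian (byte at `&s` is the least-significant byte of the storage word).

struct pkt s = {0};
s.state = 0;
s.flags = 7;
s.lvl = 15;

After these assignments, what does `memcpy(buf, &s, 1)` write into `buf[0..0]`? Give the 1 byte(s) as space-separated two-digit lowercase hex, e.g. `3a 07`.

fe

state:1 = 0 → 0x0 << 0 → word 0x00
flags:3 = 7 → 0x7 << 1 → word 0x0e
lvl:4 = 15 → 0xf << 4 → word 0xfe
word = 0xfe → little-endian bytes:
  [0]=0xfe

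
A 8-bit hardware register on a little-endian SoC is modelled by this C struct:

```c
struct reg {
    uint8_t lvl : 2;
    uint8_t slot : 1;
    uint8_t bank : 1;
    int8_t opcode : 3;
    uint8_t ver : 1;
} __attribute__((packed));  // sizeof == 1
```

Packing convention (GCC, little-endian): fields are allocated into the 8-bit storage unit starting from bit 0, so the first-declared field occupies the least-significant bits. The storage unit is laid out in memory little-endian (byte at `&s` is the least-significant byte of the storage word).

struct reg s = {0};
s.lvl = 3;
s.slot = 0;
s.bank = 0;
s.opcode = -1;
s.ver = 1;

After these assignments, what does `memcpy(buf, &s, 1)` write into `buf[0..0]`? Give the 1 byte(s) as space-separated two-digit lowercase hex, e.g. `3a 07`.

f3

lvl:2 = 3 → 0x3 << 0 → word 0x03
slot:1 = 0 → 0x0 << 2 → word 0x03
bank:1 = 0 → 0x0 << 3 → word 0x03
opcode:3 = -1 → 0x7 << 4 → word 0x73
ver:1 = 1 → 0x1 << 7 → word 0xf3
word = 0xf3 → little-endian bytes:
  [0]=0xf3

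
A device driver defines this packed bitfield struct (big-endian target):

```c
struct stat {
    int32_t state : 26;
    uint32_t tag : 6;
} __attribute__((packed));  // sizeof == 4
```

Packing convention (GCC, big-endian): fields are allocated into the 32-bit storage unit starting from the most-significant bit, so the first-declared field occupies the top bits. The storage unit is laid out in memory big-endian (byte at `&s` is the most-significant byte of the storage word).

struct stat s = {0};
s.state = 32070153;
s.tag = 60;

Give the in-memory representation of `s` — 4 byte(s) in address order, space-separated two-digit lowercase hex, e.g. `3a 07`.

state (26b) val=32070153 bits=0x1e95a09 at bit 6: 0x7a568240
tag (6b) val=60 bits=0x3c at bit 0: 0x7a56827c
word = 0x7a56827c → big-endian bytes:
  [0]=0x7a  [1]=0x56  [2]=0x82  [3]=0x7c

7a 56 82 7c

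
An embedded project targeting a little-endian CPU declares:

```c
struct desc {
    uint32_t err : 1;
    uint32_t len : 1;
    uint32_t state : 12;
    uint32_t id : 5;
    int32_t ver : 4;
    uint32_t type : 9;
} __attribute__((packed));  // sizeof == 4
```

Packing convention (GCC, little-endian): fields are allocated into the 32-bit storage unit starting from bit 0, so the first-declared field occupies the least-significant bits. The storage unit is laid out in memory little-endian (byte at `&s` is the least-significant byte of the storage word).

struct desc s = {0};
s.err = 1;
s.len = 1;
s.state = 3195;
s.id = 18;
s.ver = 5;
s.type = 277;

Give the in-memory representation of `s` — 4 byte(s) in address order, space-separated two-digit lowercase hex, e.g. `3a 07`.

err:1 = 1 → 0x1 << 0 → word 0x00000001
len:1 = 1 → 0x1 << 1 → word 0x00000003
state:12 = 3195 → 0xc7b << 2 → word 0x000031ef
id:5 = 18 → 0x12 << 14 → word 0x0004b1ef
ver:4 = 5 → 0x5 << 19 → word 0x002cb1ef
type:9 = 277 → 0x115 << 23 → word 0x8aacb1ef
word = 0x8aacb1ef → little-endian bytes:
  [0]=0xef  [1]=0xb1  [2]=0xac  [3]=0x8a

ef b1 ac 8a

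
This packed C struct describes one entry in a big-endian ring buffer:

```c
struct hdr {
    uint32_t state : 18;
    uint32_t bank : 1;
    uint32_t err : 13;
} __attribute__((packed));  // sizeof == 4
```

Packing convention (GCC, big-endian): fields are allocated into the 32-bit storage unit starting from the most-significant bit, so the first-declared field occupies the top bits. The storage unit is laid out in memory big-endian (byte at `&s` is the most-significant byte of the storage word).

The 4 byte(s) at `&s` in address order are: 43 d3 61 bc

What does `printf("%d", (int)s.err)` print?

[0]=0x43 [1]=0xd3 [2]=0x61 [3]=0xbc (big-endian) → word 0x43d361bc
state [14+:18] = (word>>14) & 0x3ffff = 69453
bank [13+:1] = (word>>13) & 0x1 = 1
err [0+:13] = (word>>0) & 0x1fff = 444  ←

444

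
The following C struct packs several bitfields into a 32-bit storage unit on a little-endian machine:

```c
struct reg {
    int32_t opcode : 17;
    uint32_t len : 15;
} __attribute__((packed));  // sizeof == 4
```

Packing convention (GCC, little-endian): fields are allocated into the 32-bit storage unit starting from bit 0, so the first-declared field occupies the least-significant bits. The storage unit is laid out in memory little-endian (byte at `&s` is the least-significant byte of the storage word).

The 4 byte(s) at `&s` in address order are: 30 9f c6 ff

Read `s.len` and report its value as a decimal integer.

[0]=0x30 [1]=0x9f [2]=0xc6 [3]=0xff (little-endian) → word 0xffc69f30
opcode:17 @ bit 0 → (0xffc69f30>>0)&0x1ffff = 0x9f30
len:15 @ bit 17 → (0xffc69f30>>17)&0x7fff = 0x7fe3  ←

32739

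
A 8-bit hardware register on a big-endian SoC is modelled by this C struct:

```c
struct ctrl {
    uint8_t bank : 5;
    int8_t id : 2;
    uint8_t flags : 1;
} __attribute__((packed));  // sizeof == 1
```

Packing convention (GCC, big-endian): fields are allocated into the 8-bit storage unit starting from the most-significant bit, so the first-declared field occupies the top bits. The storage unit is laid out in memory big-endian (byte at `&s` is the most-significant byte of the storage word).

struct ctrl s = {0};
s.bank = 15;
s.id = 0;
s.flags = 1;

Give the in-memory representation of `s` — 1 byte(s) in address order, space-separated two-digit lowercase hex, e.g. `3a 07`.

79

[3+:5] bank=15 & 0x1f = 0xf; word=0x78
[1+:2] id=0 & 0x3 = 0x0; word=0x78
[0+:1] flags=1 & 0x1 = 0x1; word=0x79
word = 0x79 → big-endian bytes:
  [0]=0x79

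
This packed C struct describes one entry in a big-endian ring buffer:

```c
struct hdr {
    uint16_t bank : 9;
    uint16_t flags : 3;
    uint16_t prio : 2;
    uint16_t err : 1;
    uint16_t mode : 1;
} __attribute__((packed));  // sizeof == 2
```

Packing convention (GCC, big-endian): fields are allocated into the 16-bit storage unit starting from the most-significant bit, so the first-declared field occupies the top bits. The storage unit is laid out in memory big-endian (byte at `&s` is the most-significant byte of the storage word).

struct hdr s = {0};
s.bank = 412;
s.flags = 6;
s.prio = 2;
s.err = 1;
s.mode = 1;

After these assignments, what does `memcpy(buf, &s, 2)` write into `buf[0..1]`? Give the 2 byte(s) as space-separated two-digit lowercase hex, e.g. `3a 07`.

bank (9b) val=412 bits=0x19c at bit 7: 0xce00
flags (3b) val=6 bits=0x6 at bit 4: 0xce60
prio (2b) val=2 bits=0x2 at bit 2: 0xce68
err (1b) val=1 bits=0x1 at bit 1: 0xce6a
mode (1b) val=1 bits=0x1 at bit 0: 0xce6b
word = 0xce6b → big-endian bytes:
  [0]=0xce  [1]=0x6b

ce 6b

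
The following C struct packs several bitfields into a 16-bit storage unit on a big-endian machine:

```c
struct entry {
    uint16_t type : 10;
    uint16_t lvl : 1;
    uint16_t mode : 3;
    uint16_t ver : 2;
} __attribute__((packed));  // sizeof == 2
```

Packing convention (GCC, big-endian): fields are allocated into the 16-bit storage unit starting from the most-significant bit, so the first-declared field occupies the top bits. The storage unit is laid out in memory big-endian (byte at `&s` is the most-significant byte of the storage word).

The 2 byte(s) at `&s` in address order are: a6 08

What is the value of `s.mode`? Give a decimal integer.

[0]=0xa6 [1]=0x08 (big-endian) → word 0xa608
type [6+:10] = (word>>6) & 0x3ff = 664
lvl [5+:1] = (word>>5) & 0x1 = 0
mode [2+:3] = (word>>2) & 0x7 = 2  ←
ver [0+:2] = (word>>0) & 0x3 = 0

2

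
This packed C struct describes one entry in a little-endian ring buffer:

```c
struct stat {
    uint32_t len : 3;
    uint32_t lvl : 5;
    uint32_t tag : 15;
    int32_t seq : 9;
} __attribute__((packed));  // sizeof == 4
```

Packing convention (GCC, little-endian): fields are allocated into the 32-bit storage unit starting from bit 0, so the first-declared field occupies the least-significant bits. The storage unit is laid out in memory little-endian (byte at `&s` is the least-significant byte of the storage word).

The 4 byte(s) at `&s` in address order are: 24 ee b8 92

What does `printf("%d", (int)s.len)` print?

4

[0]=0x24 [1]=0xee [2]=0xb8 [3]=0x92 (little-endian) → word 0x92b8ee24
len [0+:3] = (word>>0) & 0x7 = 4  ←
lvl [3+:5] = (word>>3) & 0x1f = 4
tag [8+:15] = (word>>8) & 0x7fff = 14574
seq [23+:9] = (word>>23) & 0x1ff = 293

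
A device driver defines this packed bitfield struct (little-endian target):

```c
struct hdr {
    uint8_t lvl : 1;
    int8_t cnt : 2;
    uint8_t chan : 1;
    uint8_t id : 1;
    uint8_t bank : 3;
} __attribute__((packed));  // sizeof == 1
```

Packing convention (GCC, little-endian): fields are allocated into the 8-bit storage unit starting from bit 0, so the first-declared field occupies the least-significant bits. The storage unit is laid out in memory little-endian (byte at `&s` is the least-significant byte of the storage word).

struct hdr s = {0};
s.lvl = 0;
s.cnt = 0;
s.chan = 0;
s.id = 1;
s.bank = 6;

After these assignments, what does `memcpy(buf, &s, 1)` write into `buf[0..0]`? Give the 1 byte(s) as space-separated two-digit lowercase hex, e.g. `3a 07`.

d0

[0+:1] lvl=0 & 0x1 = 0x0; word=0x00
[1+:2] cnt=0 & 0x3 = 0x0; word=0x00
[3+:1] chan=0 & 0x1 = 0x0; word=0x00
[4+:1] id=1 & 0x1 = 0x1; word=0x10
[5+:3] bank=6 & 0x7 = 0x6; word=0xd0
word = 0xd0 → little-endian bytes:
  [0]=0xd0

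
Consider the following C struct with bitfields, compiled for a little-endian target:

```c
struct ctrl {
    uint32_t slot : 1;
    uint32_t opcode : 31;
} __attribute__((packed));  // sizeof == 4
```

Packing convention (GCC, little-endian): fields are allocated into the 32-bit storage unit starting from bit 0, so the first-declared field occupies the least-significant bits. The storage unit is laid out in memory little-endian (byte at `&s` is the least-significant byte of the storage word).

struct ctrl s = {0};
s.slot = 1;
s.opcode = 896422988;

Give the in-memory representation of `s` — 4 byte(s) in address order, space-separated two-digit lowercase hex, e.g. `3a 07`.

99 a8 dc 6a

slot:1 = 1 → 0x1 << 0 → word 0x00000001
opcode:31 = 896422988 → 0x356e544c << 1 → word 0x6adca899
word = 0x6adca899 → little-endian bytes:
  [0]=0x99  [1]=0xa8  [2]=0xdc  [3]=0x6a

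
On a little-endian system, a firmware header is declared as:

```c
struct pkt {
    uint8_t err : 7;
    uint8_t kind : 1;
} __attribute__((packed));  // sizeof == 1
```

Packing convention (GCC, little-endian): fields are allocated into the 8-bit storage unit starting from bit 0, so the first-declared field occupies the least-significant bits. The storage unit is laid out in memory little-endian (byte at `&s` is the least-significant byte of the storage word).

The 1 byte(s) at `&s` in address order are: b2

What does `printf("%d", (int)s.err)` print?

[0]=0xb2 (little-endian) → word 0xb2
err [0+:7] = (word>>0) & 0x7f = 50  ←
kind [7+:1] = (word>>7) & 0x1 = 1

50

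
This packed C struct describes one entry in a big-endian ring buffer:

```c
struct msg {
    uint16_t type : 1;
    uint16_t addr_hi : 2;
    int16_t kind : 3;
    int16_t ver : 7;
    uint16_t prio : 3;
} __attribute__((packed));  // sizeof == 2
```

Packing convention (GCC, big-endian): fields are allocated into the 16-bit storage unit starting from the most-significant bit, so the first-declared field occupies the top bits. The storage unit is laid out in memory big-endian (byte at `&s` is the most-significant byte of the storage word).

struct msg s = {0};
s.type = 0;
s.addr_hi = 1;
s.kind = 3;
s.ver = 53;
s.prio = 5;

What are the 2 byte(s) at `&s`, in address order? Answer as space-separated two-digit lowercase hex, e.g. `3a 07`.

type:1 = 0 → 0x0 << 15 → word 0x0000
addr_hi:2 = 1 → 0x1 << 13 → word 0x2000
kind:3 = 3 → 0x3 << 10 → word 0x2c00
ver:7 = 53 → 0x35 << 3 → word 0x2da8
prio:3 = 5 → 0x5 << 0 → word 0x2dad
word = 0x2dad → big-endian bytes:
  [0]=0x2d  [1]=0xad

2d ad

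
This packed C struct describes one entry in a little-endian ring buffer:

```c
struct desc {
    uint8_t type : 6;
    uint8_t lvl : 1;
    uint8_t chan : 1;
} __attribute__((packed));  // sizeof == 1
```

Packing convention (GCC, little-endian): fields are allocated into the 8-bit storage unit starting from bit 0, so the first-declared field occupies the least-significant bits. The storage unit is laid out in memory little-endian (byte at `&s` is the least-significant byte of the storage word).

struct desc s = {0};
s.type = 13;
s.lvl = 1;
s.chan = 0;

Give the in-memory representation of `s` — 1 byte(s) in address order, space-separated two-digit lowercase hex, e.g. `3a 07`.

4d

type:6 = 13 → 0xd << 0 → word 0x0d
lvl:1 = 1 → 0x1 << 6 → word 0x4d
chan:1 = 0 → 0x0 << 7 → word 0x4d
word = 0x4d → little-endian bytes:
  [0]=0x4d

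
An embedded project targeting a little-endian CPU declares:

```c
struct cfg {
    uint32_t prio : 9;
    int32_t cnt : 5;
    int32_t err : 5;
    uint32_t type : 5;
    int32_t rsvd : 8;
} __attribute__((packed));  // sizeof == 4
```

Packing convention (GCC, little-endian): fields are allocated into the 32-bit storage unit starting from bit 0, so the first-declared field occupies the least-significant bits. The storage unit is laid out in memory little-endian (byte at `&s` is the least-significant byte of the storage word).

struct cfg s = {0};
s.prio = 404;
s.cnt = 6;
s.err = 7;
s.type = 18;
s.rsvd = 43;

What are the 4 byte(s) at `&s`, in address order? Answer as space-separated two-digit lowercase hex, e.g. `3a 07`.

[0+:9] prio=404 & 0x1ff = 0x194; word=0x00000194
[9+:5] cnt=6 & 0x1f = 0x6; word=0x00000d94
[14+:5] err=7 & 0x1f = 0x7; word=0x0001cd94
[19+:5] type=18 & 0x1f = 0x12; word=0x0091cd94
[24+:8] rsvd=43 & 0xff = 0x2b; word=0x2b91cd94
word = 0x2b91cd94 → little-endian bytes:
  [0]=0x94  [1]=0xcd  [2]=0x91  [3]=0x2b

94 cd 91 2b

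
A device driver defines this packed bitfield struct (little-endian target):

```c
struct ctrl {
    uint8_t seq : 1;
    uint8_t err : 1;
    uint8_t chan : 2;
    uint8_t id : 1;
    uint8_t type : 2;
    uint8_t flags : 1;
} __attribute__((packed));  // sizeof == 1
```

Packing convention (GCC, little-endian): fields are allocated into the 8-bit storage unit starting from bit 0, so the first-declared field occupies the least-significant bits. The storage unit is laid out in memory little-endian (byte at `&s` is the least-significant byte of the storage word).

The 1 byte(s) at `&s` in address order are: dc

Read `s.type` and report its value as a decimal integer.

[0]=0xdc (little-endian) → word 0xdc
seq:1 @ bit 0 → (0xdc>>0)&0x1 = 0x0
err:1 @ bit 1 → (0xdc>>1)&0x1 = 0x0
chan:2 @ bit 2 → (0xdc>>2)&0x3 = 0x3
id:1 @ bit 4 → (0xdc>>4)&0x1 = 0x1
type:2 @ bit 5 → (0xdc>>5)&0x3 = 0x2  ←
flags:1 @ bit 7 → (0xdc>>7)&0x1 = 0x1

2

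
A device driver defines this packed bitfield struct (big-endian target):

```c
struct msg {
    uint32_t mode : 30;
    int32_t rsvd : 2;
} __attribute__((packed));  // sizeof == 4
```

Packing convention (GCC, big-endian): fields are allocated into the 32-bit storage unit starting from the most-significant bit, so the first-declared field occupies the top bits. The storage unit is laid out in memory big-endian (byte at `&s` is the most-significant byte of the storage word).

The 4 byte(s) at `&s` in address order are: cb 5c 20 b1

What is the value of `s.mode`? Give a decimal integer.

852953132

[0]=0xcb [1]=0x5c [2]=0x20 [3]=0xb1 (big-endian) → word 0xcb5c20b1
mode:30 @ bit 2 → (0xcb5c20b1>>2)&0x3fffffff = 0x32d7082c  ←
rsvd:2 @ bit 0 → (0xcb5c20b1>>0)&0x3 = 0x1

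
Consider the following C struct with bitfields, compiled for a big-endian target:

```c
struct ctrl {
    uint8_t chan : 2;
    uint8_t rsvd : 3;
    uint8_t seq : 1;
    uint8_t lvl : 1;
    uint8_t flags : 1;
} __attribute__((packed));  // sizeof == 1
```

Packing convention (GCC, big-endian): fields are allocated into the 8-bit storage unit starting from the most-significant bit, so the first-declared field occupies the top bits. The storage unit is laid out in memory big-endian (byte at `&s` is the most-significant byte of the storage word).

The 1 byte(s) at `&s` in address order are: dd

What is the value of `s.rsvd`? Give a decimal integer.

[0]=0xdd (big-endian) → word 0xdd
chan:2 @ bit 6 → (0xdd>>6)&0x3 = 0x3
rsvd:3 @ bit 3 → (0xdd>>3)&0x7 = 0x3  ←
seq:1 @ bit 2 → (0xdd>>2)&0x1 = 0x1
lvl:1 @ bit 1 → (0xdd>>1)&0x1 = 0x0
flags:1 @ bit 0 → (0xdd>>0)&0x1 = 0x1

3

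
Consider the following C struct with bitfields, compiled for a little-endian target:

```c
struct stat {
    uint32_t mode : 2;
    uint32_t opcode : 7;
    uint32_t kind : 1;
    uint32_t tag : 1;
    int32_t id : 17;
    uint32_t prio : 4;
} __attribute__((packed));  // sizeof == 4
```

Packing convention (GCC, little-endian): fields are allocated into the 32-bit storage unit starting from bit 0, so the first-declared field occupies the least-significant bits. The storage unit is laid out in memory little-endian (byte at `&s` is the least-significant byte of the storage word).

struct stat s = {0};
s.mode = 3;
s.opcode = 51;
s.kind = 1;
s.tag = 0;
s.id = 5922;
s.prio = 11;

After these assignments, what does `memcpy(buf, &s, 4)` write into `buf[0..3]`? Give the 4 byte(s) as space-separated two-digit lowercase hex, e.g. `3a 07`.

cf 12 b9 b0

[0+:2] mode=3 & 0x3 = 0x3; word=0x00000003
[2+:7] opcode=51 & 0x7f = 0x33; word=0x000000cf
[9+:1] kind=1 & 0x1 = 0x1; word=0x000002cf
[10+:1] tag=0 & 0x1 = 0x0; word=0x000002cf
[11+:17] id=5922 & 0x1ffff = 0x1722; word=0x00b912cf
[28+:4] prio=11 & 0xf = 0xb; word=0xb0b912cf
word = 0xb0b912cf → little-endian bytes:
  [0]=0xcf  [1]=0x12  [2]=0xb9  [3]=0xb0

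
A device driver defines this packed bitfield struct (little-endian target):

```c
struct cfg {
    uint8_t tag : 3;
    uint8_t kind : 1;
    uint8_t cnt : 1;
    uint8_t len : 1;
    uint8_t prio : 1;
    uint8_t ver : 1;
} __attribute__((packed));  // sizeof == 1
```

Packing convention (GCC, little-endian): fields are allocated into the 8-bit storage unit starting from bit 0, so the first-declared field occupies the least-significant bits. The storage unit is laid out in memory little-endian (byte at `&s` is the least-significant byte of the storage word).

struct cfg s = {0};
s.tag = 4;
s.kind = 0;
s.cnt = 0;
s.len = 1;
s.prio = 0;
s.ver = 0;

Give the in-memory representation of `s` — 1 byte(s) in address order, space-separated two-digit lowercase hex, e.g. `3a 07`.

24

tag:3 = 4 → 0x4 << 0 → word 0x04
kind:1 = 0 → 0x0 << 3 → word 0x04
cnt:1 = 0 → 0x0 << 4 → word 0x04
len:1 = 1 → 0x1 << 5 → word 0x24
prio:1 = 0 → 0x0 << 6 → word 0x24
ver:1 = 0 → 0x0 << 7 → word 0x24
word = 0x24 → little-endian bytes:
  [0]=0x24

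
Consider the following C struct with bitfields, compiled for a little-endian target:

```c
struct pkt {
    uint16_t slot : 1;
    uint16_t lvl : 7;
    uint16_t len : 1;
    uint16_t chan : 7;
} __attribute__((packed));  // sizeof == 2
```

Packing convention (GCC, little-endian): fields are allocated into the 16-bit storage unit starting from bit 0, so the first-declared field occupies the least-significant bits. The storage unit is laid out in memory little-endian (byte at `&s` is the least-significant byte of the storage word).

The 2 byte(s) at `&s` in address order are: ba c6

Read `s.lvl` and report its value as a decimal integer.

93

[0]=0xba [1]=0xc6 (little-endian) → word 0xc6ba
slot:1 @ bit 0 → (0xc6ba>>0)&0x1 = 0x0
lvl:7 @ bit 1 → (0xc6ba>>1)&0x7f = 0x5d  ←
len:1 @ bit 8 → (0xc6ba>>8)&0x1 = 0x0
chan:7 @ bit 9 → (0xc6ba>>9)&0x7f = 0x63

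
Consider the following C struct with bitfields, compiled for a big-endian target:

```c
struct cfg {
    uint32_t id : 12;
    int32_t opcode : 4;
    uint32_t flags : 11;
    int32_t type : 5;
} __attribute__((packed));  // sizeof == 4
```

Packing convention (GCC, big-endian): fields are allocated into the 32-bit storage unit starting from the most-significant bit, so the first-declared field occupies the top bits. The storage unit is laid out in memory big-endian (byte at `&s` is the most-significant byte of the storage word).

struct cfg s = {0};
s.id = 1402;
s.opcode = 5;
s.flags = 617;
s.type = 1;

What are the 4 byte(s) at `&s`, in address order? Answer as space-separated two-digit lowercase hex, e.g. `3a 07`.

57 a5 4d 21

[20+:12] id=1402 & 0xfff = 0x57a; word=0x57a00000
[16+:4] opcode=5 & 0xf = 0x5; word=0x57a50000
[5+:11] flags=617 & 0x7ff = 0x269; word=0x57a54d20
[0+:5] type=1 & 0x1f = 0x1; word=0x57a54d21
word = 0x57a54d21 → big-endian bytes:
  [0]=0x57  [1]=0xa5  [2]=0x4d  [3]=0x21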